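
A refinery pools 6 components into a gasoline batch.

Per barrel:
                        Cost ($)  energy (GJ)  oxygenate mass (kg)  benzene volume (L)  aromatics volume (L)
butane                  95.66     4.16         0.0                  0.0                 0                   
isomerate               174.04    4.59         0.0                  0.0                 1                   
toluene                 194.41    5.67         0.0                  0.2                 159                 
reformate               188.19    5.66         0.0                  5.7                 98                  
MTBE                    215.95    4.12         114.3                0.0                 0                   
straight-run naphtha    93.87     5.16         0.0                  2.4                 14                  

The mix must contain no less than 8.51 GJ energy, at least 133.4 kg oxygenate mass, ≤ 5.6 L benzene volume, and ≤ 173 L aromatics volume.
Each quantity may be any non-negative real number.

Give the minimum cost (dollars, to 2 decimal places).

Let x1 = barrels of butane, x2 = barrels of isomerate, x3 = barrels of toluene, x4 = barrels of reformate, x5 = barrels of MTBE, x6 = barrels of straight-run naphtha.
Minimize 95.66x1 + 174.04x2 + 194.41x3 + 188.19x4 + 215.95x5 + 93.87x6 with:
  4.16x1 + 4.59x2 + 5.67x3 + 5.66x4 + 4.12x5 + 5.16x6 ≥ 8.51   (energy)
  114.3x5 ≥ 133.4   (oxygenate mass)
  0.2x3 + 5.7x4 + 2.4x6 ≤ 5.6   (benzene volume)
  1x2 + 159x3 + 98x4 + 14x6 ≤ 173   (aromatics volume)
  x1, x2, x3, x4, x5, x6 ≥ 0.
The optimal basis is {MTBE, straight-run naphtha}; butane, isomerate, toluene, reformate drop out. The energy and oxygenate mass requirements are met with equality.
So MTBE = 1.1671 barrels, straight-run naphtha = 0.71735 barrels.
Cost = 215.95·1.1671 + 93.87·0.71735 = 319.3729.

$319.37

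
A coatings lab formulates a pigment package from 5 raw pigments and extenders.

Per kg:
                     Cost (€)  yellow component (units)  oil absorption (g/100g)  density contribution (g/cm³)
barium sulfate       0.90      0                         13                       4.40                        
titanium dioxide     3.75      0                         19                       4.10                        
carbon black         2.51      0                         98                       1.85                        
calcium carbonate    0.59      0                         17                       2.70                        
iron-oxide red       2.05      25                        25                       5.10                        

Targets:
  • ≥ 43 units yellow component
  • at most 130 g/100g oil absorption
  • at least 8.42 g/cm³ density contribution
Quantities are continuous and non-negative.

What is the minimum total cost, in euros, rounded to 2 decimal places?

€3.53

Let x1 = kg of barium sulfate, x2 = kg of titanium dioxide, x3 = kg of carbon black, x4 = kg of calcium carbonate, x5 = kg of iron-oxide red.
min 0.9x1 + 3.75x2 + 2.51x3 + 0.59x4 + 2.05x5 subject to:
  25x5 ≥ 43   (yellow component)
  13x1 + 19x2 + 98x3 + 17x4 + 25x5 ≤ 130   (oil absorption)
  4.4x1 + 4.1x2 + 1.85x3 + 2.7x4 + 5.1x5 ≥ 8.42   (density contribution)
  x1, x2, x3, x4, x5 ≥ 0.
The minimum-cost mix takes nothing from barium sulfate, titanium dioxide, carbon black, calcium carbonate — only iron-oxide red. Binding constraint: yellow component.
Optimal quantities: iron-oxide red = 1.72 kg.
Objective = 2.05·1.72 = 3.5260.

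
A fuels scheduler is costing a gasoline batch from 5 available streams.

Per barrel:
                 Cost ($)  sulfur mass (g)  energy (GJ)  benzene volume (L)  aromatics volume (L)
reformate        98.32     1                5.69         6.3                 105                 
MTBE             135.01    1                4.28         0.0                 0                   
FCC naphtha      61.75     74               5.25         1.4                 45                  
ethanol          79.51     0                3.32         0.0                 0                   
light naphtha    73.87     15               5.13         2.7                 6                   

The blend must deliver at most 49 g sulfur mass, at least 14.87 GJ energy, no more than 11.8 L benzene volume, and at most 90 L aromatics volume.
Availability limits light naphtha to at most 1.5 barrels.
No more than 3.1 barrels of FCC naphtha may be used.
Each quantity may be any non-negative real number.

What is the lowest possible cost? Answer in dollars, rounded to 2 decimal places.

$236.68

This is a linear program. Let x1 = barrels of reformate, x2 = barrels of MTBE, x3 = barrels of FCC naphtha, x4 = barrels of ethanol, x5 = barrels of light naphtha.
Minimize 98.32x1 + 135.01x2 + 61.75x3 + 79.51x4 + 73.87x5 with:
  1x1 + 1x2 + 74x3 + 15x5 ≤ 49   (sulfur mass)
  5.69x1 + 4.28x2 + 5.25x3 + 3.32x4 + 5.13x5 ≥ 14.87   (energy)
  6.3x1 + 1.4x3 + 2.7x5 ≤ 11.8   (benzene volume)
  105x1 + 45x3 + 6x5 ≤ 90   (aromatics volume)
  x5 ≤ 1.5
  x3 ≤ 3.1
  x1, x2, x3, x4, x5 ≥ 0.
The optimal basis is {reformate, FCC naphtha, ethanol, light naphtha}; MTBE drops out. There the sulfur mass, energy, aromatics volume, the light naphtha cap constraints are tight.
Solving gives x1 = 0.6216, x3 = 0.3497, x4 = 0.5429, x5 = 1.5.
Total cost: 98.32·0.6216 + 61.75·0.3497 + 79.51·0.5429 + 73.87·1.5 = 236.6807.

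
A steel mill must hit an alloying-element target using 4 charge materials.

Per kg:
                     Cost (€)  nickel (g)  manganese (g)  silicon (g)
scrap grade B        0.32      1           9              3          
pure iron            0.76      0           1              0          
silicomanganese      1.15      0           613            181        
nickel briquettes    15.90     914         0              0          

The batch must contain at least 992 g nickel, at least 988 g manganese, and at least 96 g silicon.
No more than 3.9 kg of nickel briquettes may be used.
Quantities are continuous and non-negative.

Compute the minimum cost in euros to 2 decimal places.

Set it up as a linear program. Let x1 = kg of scrap grade B, x2 = kg of pure iron, x3 = kg of silicomanganese, x4 = kg of nickel briquettes.
Minimize 0.32x1 + 0.76x2 + 1.15x3 + 15.9x4 s.t.:
  1x1 + 914x4 ≥ 992   (nickel)
  9x1 + 1x2 + 613x3 ≥ 988   (manganese)
  3x1 + 181x3 ≥ 96   (silicon)
  x4 ≤ 3.9
  x1, x2, x3, x4 ≥ 0.
The minimum-cost mix takes nothing from scrap grade B, pure iron — only silicomanganese, nickel briquettes. Binding constraints: nickel and manganese.
Solving gives x3 = 1.612, x4 = 1.085.
Total cost: 1.15·1.612 + 15.9·1.085 = 19.1053.

€19.11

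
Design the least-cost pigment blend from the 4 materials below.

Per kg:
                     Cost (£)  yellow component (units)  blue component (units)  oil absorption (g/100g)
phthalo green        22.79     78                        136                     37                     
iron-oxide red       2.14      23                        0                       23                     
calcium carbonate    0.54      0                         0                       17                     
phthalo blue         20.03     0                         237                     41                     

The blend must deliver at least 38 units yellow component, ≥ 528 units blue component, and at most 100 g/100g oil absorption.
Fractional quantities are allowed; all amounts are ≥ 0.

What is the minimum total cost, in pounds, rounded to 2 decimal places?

£50.00

Let x1 = kg of phthalo green, x2 = kg of iron-oxide red, x3 = kg of calcium carbonate, x4 = kg of phthalo blue.
min 22.79x1 + 2.14x2 + 0.54x3 + 20.03x4 with:
  78x1 + 23x2 ≥ 38   (yellow component)
  136x1 + 237x4 ≥ 528   (blue component)
  37x1 + 23x2 + 17x3 + 41x4 ≤ 100   (oil absorption)
  x1, x2, x3, x4 ≥ 0.
The cheapest feasible vertex uses only phthalo green, iron-oxide red, phthalo blue; calcium carbonate is not used. There the yellow component, blue component, oil absorption constraints are tight.
Solving gives x1 = 0.4547, x2 = 0.1101, x4 = 1.967.
Total cost: 22.79·0.4547 + 2.14·0.1101 + 20.03·1.967 = 49.9972.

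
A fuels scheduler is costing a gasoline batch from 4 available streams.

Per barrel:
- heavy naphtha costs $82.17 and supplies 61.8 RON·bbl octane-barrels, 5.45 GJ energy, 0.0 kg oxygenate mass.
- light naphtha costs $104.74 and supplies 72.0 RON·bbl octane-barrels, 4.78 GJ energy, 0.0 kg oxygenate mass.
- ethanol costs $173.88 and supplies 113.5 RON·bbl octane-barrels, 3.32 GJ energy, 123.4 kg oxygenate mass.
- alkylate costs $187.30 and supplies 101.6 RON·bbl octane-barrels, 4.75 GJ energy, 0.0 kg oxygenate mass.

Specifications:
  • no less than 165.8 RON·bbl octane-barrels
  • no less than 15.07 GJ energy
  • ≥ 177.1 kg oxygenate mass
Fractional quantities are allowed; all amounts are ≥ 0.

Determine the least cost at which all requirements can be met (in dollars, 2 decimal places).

$404.92

This is a linear program. Let x1 = barrels of heavy naphtha, x2 = barrels of light naphtha, x3 = barrels of ethanol, x4 = barrels of alkylate.
Minimize 82.17x1 + 104.74x2 + 173.88x3 + 187.3x4 s.t.:
  61.8x1 + 72x2 + 113.5x3 + 101.6x4 ≥ 165.8   (octane-barrels)
  5.45x1 + 4.78x2 + 3.32x3 + 4.75x4 ≥ 15.07   (energy)
  123.4x3 ≥ 177.1   (oxygenate mass)
  x1, x2, x3, x4 ≥ 0.
The minimum-cost mix takes nothing from light naphtha, alkylate — only heavy naphtha, ethanol. Binding constraints: energy and oxygenate mass.
Solving gives x1 = 1.89087, x3 = 1.43517.
Cost = 82.17·1.89087 + 173.88·1.43517 = 404.9201.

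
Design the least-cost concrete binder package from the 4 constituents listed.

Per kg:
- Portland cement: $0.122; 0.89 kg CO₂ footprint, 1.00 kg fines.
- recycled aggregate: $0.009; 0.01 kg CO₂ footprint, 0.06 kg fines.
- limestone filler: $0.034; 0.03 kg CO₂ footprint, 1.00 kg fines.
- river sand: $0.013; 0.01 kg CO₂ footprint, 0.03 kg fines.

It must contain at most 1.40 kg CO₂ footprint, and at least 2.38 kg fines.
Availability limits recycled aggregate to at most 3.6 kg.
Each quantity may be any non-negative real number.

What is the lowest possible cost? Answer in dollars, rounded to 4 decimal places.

$0.0809

Let x1 = kg of Portland cement, x2 = kg of recycled aggregate, x3 = kg of limestone filler, x4 = kg of river sand.
Minimize 0.122x1 + 0.009x2 + 0.034x3 + 0.013x4 subject to:
  0.89x1 + 0.01x2 + 0.03x3 + 0.01x4 ≤ 1.4   (CO₂ footprint)
  1x1 + 0.06x2 + 1x3 + 0.03x4 ≥ 2.38   (fines)
  x2 ≤ 3.6
  x1, x2, x3, x4 ≥ 0.
At the optimum only limestone filler is positive (Portland cement, recycled aggregate, river sand = 0). The fines requirement is met with equality.
So limestone filler = 2.38 kg.
Total cost: 0.034·2.38 = 0.080920.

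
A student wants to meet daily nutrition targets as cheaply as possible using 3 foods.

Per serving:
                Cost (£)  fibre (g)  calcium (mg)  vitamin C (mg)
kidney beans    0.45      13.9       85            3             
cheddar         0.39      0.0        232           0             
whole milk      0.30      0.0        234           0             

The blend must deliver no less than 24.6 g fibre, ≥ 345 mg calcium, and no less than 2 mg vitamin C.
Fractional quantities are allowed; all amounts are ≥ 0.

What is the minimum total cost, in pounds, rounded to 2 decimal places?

Treat it as an LP. Let x1 = servings of kidney beans, x2 = servings of cheddar, x3 = servings of whole milk.
Minimize 0.45x1 + 0.39x2 + 0.3x3 with:
  13.9x1 ≥ 24.6   (fibre)
  85x1 + 232x2 + 234x3 ≥ 345   (calcium)
  3x1 ≥ 2   (vitamin C)
  x1, x2, x3 ≥ 0.
The minimum-cost mix takes nothing from cheddar — only kidney beans, whole milk. Binding constraints: fibre and calcium.
Optimal quantities: kidney beans = 1.77 servings, whole milk = 0.8315 servings.
Cost = 0.45·1.77 + 0.3·0.8315 = 1.0460.

£1.05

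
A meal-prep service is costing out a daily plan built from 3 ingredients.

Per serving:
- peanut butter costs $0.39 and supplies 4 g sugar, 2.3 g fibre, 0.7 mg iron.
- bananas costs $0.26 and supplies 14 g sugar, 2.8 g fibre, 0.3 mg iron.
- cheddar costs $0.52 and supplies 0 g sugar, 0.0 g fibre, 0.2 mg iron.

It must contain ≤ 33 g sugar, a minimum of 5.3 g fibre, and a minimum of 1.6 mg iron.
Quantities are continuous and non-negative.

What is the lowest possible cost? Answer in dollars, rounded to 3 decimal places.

$0.894

This is a linear program. Let x1 = servings of peanut butter, x2 = servings of bananas, x3 = servings of cheddar.
Minimize 0.39x1 + 0.26x2 + 0.52x3 s.t.:
  4x1 + 14x2 ≤ 33   (sugar)
  2.3x1 + 2.8x2 ≥ 5.3   (fibre)
  0.7x1 + 0.3x2 + 0.2x3 ≥ 1.6   (iron)
  x1, x2, x3 ≥ 0.
At the optimum only peanut butter, bananas are positive (cheddar = 0). There the fibre and iron constraints are tight.
So peanut butter = 2.276 servings, bananas = 0.02362 servings.
Cost = 0.39·2.276 + 0.26·0.02362 = 0.89378.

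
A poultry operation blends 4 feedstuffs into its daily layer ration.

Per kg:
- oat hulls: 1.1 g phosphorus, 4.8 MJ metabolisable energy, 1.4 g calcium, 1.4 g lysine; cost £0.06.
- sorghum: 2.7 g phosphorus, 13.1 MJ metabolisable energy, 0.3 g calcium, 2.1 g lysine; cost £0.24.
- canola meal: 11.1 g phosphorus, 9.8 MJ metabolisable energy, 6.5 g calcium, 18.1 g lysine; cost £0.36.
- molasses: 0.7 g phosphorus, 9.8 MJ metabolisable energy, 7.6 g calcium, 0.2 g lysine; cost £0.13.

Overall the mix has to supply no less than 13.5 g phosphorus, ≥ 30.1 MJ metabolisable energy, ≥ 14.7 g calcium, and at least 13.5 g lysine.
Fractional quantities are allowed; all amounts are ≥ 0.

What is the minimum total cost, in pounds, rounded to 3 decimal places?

Let x1 = kg of oat hulls, x2 = kg of sorghum, x3 = kg of canola meal, x4 = kg of molasses.
min 0.06x1 + 0.24x2 + 0.36x3 + 0.13x4 s.t.:
  1.1x1 + 2.7x2 + 11.1x3 + 0.7x4 ≥ 13.5   (phosphorus)
  4.8x1 + 13.1x2 + 9.8x3 + 9.8x4 ≥ 30.1   (metabolisable energy)
  1.4x1 + 0.3x2 + 6.5x3 + 7.6x4 ≥ 14.7   (calcium)
  1.4x1 + 2.1x2 + 18.1x3 + 0.2x4 ≥ 13.5   (lysine)
  x1, x2, x3, x4 ≥ 0.
The optimal basis is {oat hulls, canola meal, molasses}; sorghum drops out. There the phosphorus, metabolisable energy, calcium constraints are tight.
Optimal quantities: oat hulls = 3.319 kg, canola meal = 0.8497 kg, molasses = 0.5961 kg.
Cost = 0.06·3.319 + 0.36·0.8497 + 0.13·0.5961 = 0.58253.

£0.583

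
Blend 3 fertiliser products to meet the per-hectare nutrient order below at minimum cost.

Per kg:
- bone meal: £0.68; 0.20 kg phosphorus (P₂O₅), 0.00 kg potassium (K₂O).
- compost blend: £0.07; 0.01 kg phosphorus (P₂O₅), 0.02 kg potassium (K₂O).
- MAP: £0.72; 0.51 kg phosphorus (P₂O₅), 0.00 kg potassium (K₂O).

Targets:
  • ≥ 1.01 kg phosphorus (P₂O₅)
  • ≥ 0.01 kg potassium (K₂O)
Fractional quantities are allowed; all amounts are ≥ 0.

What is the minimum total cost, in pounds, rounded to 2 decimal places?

£1.45

Treat it as an LP. Let x1 = kg of bone meal, x2 = kg of compost blend, x3 = kg of MAP.
Minimise 0.68x1 + 0.07x2 + 0.72x3 with:
  0.2x1 + 0.01x2 + 0.51x3 ≥ 1.01   (phosphorus (P₂O₅))
  0.02x2 ≥ 0.01   (potassium (K₂O))
  x1, x2, x3 ≥ 0.
The cheapest feasible vertex uses only compost blend, MAP; bone meal is not used. The phosphorus (P₂O₅) and potassium (K₂O) requirements are met with equality.
That vertex is x2 = 0.5, x3 = 1.971.
Cost = 0.07·0.5 + 0.72·1.971 = 1.4541.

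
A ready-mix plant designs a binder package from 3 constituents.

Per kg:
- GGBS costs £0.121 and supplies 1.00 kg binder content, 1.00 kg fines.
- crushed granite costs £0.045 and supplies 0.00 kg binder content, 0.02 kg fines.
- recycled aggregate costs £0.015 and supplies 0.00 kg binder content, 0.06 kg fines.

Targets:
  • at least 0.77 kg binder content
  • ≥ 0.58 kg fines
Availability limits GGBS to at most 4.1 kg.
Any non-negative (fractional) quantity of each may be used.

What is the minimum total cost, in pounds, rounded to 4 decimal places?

Treat it as an LP. Let x1 = kg of GGBS, x2 = kg of crushed granite, x3 = kg of recycled aggregate.
Minimize 0.121x1 + 0.045x2 + 0.015x3 s.t.:
  1x1 ≥ 0.77   (binder content)
  1x1 + 0.02x2 + 0.06x3 ≥ 0.58   (fines)
  x1 ≤ 4.1
  x1, x2, x3 ≥ 0.
The optimal basis is {GGBS}; crushed granite, recycled aggregate drop out. The binder content requirement is met with equality.
So GGBS = 0.77 kg.
Total cost: 0.121·0.77 = 0.093170.

£0.0932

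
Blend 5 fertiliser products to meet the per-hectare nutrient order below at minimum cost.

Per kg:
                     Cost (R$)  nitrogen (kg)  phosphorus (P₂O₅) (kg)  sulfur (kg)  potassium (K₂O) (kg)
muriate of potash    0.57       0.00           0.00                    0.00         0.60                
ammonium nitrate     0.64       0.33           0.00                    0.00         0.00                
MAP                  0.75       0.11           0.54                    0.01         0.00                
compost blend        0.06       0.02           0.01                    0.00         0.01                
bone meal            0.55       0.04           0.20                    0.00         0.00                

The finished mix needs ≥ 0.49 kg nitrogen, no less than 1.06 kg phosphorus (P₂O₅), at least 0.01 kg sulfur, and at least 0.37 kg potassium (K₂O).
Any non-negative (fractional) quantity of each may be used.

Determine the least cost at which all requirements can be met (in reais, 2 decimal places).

R$2.36

Let x1 = kg of muriate of potash, x2 = kg of ammonium nitrate, x3 = kg of MAP, x4 = kg of compost blend, x5 = kg of bone meal.
Minimize 0.57x1 + 0.64x2 + 0.75x3 + 0.06x4 + 0.55x5 s.t.:
  0.33x2 + 0.11x3 + 0.02x4 + 0.04x5 ≥ 0.49   (nitrogen)
  0.54x3 + 0.01x4 + 0.2x5 ≥ 1.06   (phosphorus (P₂O₅))
  0.01x3 ≥ 0.01   (sulfur)
  0.6x1 + 0.01x4 ≥ 0.37   (potassium (K₂O))
  x1, x2, x3, x4, x5 ≥ 0.
The cheapest feasible vertex uses only muriate of potash, ammonium nitrate, MAP; compost blend, bone meal are not used. There the nitrogen, phosphorus (P₂O₅), potassium (K₂O) constraints are tight.
That vertex is x1 = 0.6167, x2 = 0.8305, x3 = 1.963.
Total cost: 0.57·0.6167 + 0.64·0.8305 + 0.75·1.963 = 2.3553.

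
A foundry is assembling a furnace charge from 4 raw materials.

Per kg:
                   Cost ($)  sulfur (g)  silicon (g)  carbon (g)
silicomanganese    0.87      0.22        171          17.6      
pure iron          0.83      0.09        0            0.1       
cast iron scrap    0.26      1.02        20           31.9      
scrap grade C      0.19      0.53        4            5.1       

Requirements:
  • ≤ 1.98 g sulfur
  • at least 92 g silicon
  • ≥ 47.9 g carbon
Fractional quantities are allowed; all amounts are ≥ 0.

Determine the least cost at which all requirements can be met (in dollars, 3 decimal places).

$0.672

Set it up as a linear program. Let x1 = kg of silicomanganese, x2 = kg of pure iron, x3 = kg of cast iron scrap, x4 = kg of scrap grade C.
min 0.87x1 + 0.83x2 + 0.26x3 + 0.19x4 with:
  0.22x1 + 0.09x2 + 1.02x3 + 0.53x4 ≤ 1.98   (sulfur)
  171x1 + 20x3 + 4x4 ≥ 92   (silicon)
  17.6x1 + 0.1x2 + 31.9x3 + 5.1x4 ≥ 47.9   (carbon)
  x1, x2, x3, x4 ≥ 0.
At the optimum only silicomanganese, cast iron scrap are positive (pure iron, scrap grade C = 0). The silicon and carbon requirements are met with equality.
So silicomanganese = 0.3874 kg, cast iron scrap = 1.288 kg.
Hence cost = 0.87·0.3874 + 0.26·1.288 = $0.67192.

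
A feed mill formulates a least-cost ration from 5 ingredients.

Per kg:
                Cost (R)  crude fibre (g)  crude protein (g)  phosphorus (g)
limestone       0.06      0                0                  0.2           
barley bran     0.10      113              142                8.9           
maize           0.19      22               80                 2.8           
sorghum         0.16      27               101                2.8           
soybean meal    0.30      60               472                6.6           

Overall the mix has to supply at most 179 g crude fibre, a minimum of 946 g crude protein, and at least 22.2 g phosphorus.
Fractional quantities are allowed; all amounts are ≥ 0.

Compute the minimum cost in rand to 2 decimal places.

This is a linear program. Let x1 = kg of limestone, x2 = kg of barley bran, x3 = kg of maize, x4 = kg of sorghum, x5 = kg of soybean meal.
min 0.06x1 + 0.1x2 + 0.19x3 + 0.16x4 + 0.3x5 with:
  113x2 + 22x3 + 27x4 + 60x5 ≤ 179   (crude fibre)
  142x2 + 80x3 + 101x4 + 472x5 ≥ 946   (crude protein)
  0.2x1 + 8.9x2 + 2.8x3 + 2.8x4 + 6.6x5 ≥ 22.2   (phosphorus)
  x1, x2, x3, x4, x5 ≥ 0.
The minimum-cost mix takes nothing from barley bran, sorghum — only limestone, maize, soybean meal. There the crude fibre, crude protein, phosphorus constraints are tight.
Optimal quantities: limestone = 3.115 kg, maize = 4.966 kg, soybean meal = 1.163 kg.
Objective = 0.06·3.115 + 0.19·4.966 + 0.3·1.163 = 1.4793.

R1.48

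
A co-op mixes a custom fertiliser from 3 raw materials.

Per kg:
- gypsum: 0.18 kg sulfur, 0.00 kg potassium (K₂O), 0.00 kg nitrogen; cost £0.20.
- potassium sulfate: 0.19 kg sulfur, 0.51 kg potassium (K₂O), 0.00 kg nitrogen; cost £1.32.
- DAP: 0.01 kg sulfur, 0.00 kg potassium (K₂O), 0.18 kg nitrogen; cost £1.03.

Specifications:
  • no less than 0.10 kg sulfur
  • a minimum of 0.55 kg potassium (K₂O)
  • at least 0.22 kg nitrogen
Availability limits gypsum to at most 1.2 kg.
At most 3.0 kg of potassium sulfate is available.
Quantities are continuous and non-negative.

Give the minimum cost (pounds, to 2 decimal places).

£2.68

This is a linear program. Let x1 = kg of gypsum, x2 = kg of potassium sulfate, x3 = kg of DAP.
Minimise 0.2x1 + 1.32x2 + 1.03x3 subject to:
  0.18x1 + 0.19x2 + 0.01x3 ≥ 0.1   (sulfur)
  0.51x2 ≥ 0.55   (potassium (K₂O))
  0.18x3 ≥ 0.22   (nitrogen)
  x1 ≤ 1.2
  x2 ≤ 3
  x1, x2, x3 ≥ 0.
The optimal basis is {potassium sulfate, DAP}; gypsum drops out. The potassium (K₂O) and nitrogen requirements are met with equality.
Solving gives x2 = 1.078, x3 = 1.222.
Objective = 1.32·1.078 + 1.03·1.222 = 2.6816.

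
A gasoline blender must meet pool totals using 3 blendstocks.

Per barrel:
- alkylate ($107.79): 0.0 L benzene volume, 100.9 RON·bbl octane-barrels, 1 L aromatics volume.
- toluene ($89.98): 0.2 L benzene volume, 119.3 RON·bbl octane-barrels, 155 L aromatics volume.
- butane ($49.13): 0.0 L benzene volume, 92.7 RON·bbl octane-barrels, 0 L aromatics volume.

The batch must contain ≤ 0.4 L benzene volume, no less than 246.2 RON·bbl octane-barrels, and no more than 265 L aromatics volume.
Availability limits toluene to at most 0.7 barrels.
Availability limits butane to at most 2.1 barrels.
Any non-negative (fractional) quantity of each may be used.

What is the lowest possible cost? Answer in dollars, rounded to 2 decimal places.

Set it up as a linear program. Let x1 = barrels of alkylate, x2 = barrels of toluene, x3 = barrels of butane.
min 107.79x1 + 89.98x2 + 49.13x3 s.t.:
  0.2x2 ≤ 0.4   (benzene volume)
  100.9x1 + 119.3x2 + 92.7x3 ≥ 246.2   (octane-barrels)
  1x1 + 155x2 ≤ 265   (aromatics volume)
  x2 ≤ 0.7
  x3 ≤ 2.1
  x1, x2, x3 ≥ 0.
At the optimum only toluene, butane are positive (alkylate = 0). There the octane-barrels and the butane cap constraints are tight.
So toluene = 0.4319 barrels, butane = 2.1 barrels.
Hence cost = 89.98·0.4319 + 49.13·2.1 = $142.0354.

$142.04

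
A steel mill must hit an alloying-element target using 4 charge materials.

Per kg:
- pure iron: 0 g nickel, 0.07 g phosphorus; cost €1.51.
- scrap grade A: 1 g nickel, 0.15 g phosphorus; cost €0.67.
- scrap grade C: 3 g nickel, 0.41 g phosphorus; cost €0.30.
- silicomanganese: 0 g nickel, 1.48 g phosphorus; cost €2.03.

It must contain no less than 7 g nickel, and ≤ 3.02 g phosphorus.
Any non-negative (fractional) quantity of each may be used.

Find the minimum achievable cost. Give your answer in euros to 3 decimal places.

Let x1 = kg of pure iron, x2 = kg of scrap grade A, x3 = kg of scrap grade C, x4 = kg of silicomanganese.
min 1.51x1 + 0.67x2 + 0.3x3 + 2.03x4 s.t.:
  1x2 + 3x3 ≥ 7   (nickel)
  0.07x1 + 0.15x2 + 0.41x3 + 1.48x4 ≤ 3.02   (phosphorus)
  x1, x2, x3, x4 ≥ 0.
At the optimum only scrap grade C is positive (pure iron, scrap grade A, silicomanganese = 0). There the nickel constraint is tight.
Solving gives x3 = 2.333.
Cost = 0.3·2.333 = 0.69990.

€0.700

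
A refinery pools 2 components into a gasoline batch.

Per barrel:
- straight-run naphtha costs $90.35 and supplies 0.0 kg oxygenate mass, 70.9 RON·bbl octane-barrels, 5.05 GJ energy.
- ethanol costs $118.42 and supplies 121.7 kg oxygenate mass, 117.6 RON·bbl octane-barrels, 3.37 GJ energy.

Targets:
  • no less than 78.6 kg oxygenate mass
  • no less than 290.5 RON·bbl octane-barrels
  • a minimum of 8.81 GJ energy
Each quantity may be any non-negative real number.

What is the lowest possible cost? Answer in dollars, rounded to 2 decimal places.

$295.57

Let x1 = barrels of straight-run naphtha, x2 = barrels of ethanol.
min 90.35x1 + 118.42x2 s.t.:
  121.7x2 ≥ 78.6   (oxygenate mass)
  70.9x1 + 117.6x2 ≥ 290.5   (octane-barrels)
  5.05x1 + 3.37x2 ≥ 8.81   (energy)
  x1, x2 ≥ 0.
Both inputs are positive at the optimum. Binding constraints: octane-barrels and energy.
Solving gives x1 = 0.16079, x2 = 2.3733.
Hence cost = 90.35·0.16079 + 118.42·2.3733 = $295.5736.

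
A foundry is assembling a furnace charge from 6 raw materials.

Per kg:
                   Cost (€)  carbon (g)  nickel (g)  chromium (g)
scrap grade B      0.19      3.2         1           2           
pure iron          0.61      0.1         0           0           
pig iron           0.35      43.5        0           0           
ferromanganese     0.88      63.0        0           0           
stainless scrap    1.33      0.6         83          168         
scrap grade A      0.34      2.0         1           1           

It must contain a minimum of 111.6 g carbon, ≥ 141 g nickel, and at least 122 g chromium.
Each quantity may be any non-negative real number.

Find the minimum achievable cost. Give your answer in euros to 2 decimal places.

€3.15

Let x1 = kg of scrap grade B, x2 = kg of pure iron, x3 = kg of pig iron, x4 = kg of ferromanganese, x5 = kg of stainless scrap, x6 = kg of scrap grade A.
Minimize 0.19x1 + 0.61x2 + 0.35x3 + 0.88x4 + 1.33x5 + 0.34x6 with:
  3.2x1 + 0.1x2 + 43.5x3 + 63x4 + 0.6x5 + 2x6 ≥ 111.6   (carbon)
  1x1 + 83x5 + 1x6 ≥ 141   (nickel)
  2x1 + 168x5 + 1x6 ≥ 122   (chromium)
  x1, x2, x3, x4, x5, x6 ≥ 0.
The cheapest feasible vertex uses only pig iron, stainless scrap; scrap grade B, pure iron, ferromanganese, scrap grade A are not used. The carbon and nickel requirements are met with equality.
Optimal quantities: pig iron = 2.542 kg, stainless scrap = 1.699 kg.
Cost = 0.35·2.542 + 1.33·1.699 = 3.1494.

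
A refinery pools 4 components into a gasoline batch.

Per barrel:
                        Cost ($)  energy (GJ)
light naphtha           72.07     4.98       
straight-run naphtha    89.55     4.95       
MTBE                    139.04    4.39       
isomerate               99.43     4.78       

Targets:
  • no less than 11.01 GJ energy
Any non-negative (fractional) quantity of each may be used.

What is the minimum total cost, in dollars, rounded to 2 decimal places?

$159.34

Set it up as a linear program. Let x1 = barrels of light naphtha, x2 = barrels of straight-run naphtha, x3 = barrels of MTBE, x4 = barrels of isomerate.
min 72.07x1 + 89.55x2 + 139.04x3 + 99.43x4 subject to:
  4.98x1 + 4.95x2 + 4.39x3 + 4.78x4 ≥ 11.01   (energy)
  x1, x2, x3, x4 ≥ 0.
The optimal basis is {light naphtha}; straight-run naphtha, MTBE, isomerate drop out. Binding constraint: energy.
Optimal quantities: light naphtha = 2.21084 barrels.
Hence cost = 72.07·2.21084 = $159.3352.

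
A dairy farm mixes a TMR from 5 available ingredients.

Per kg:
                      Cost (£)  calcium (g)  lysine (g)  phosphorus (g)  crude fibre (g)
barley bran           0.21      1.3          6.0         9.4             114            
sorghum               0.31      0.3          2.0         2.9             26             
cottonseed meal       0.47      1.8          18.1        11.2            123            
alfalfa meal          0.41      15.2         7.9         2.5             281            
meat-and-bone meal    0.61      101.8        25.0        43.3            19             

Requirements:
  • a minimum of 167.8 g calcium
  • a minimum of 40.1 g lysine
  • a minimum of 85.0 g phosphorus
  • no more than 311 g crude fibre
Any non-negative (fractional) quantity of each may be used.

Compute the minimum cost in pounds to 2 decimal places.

Treat it as an LP. Let x1 = kg of barley bran, x2 = kg of sorghum, x3 = kg of cottonseed meal, x4 = kg of alfalfa meal, x5 = kg of meat-and-bone meal.
Minimize 0.21x1 + 0.31x2 + 0.47x3 + 0.41x4 + 0.61x5 s.t.:
  1.3x1 + 0.3x2 + 1.8x3 + 15.2x4 + 101.8x5 ≥ 167.8   (calcium)
  6x1 + 2x2 + 18.1x3 + 7.9x4 + 25x5 ≥ 40.1   (lysine)
  9.4x1 + 2.9x2 + 11.2x3 + 2.5x4 + 43.3x5 ≥ 85   (phosphorus)
  114x1 + 26x2 + 123x3 + 281x4 + 19x5 ≤ 311   (crude fibre)
  x1, x2, x3, x4, x5 ≥ 0.
The optimal basis is {meat-and-bone meal}; barley bran, sorghum, cottonseed meal, alfalfa meal drop out. There the phosphorus constraint is tight.
That vertex is x5 = 1.963.
Hence cost = 0.61·1.963 = £1.1974.

£1.20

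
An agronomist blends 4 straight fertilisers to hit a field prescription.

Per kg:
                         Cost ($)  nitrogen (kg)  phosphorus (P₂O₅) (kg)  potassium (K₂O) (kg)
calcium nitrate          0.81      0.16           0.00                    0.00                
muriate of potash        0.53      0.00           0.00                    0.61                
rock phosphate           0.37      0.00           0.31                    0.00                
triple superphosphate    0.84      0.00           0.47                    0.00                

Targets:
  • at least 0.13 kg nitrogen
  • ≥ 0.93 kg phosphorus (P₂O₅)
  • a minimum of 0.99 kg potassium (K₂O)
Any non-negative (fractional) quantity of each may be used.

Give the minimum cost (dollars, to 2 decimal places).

$2.63

Treat it as an LP. Let x1 = kg of calcium nitrate, x2 = kg of muriate of potash, x3 = kg of rock phosphate, x4 = kg of triple superphosphate.
Minimize 0.81x1 + 0.53x2 + 0.37x3 + 0.84x4 with:
  0.16x1 ≥ 0.13   (nitrogen)
  0.31x3 + 0.47x4 ≥ 0.93   (phosphorus (P₂O₅))
  0.61x2 ≥ 0.99   (potassium (K₂O))
  x1, x2, x3, x4 ≥ 0.
The optimal basis is {calcium nitrate, muriate of potash, rock phosphate}; triple superphosphate drops out. Binding constraints: nitrogen, phosphorus (P₂O₅), potassium (K₂O).
Optimal quantities: calcium nitrate = 0.8125 kg, muriate of potash = 1.623 kg, rock phosphate = 3 kg.
Objective = 0.81·0.8125 + 0.53·1.623 + 0.37·3 = 2.6283.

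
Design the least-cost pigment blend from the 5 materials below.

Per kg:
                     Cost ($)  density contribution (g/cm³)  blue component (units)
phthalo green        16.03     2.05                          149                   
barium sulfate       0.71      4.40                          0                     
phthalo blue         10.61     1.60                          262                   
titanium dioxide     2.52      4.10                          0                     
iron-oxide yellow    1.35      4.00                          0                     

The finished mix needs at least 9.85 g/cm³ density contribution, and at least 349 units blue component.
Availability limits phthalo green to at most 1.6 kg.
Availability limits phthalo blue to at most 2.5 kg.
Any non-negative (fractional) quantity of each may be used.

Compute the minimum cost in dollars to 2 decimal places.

Treat it as an LP. Let x1 = kg of phthalo green, x2 = kg of barium sulfate, x3 = kg of phthalo blue, x4 = kg of titanium dioxide, x5 = kg of iron-oxide yellow.
min 16.03x1 + 0.71x2 + 10.61x3 + 2.52x4 + 1.35x5 with:
  2.05x1 + 4.4x2 + 1.6x3 + 4.1x4 + 4x5 ≥ 9.85   (density contribution)
  149x1 + 262x3 ≥ 349   (blue component)
  x1 ≤ 1.6
  x3 ≤ 2.5
  x1, x2, x3, x4, x5 ≥ 0.
The optimal basis is {barium sulfate, phthalo blue}; phthalo green, titanium dioxide, iron-oxide yellow drop out. Binding constraints: density contribution and blue component.
Optimal quantities: barium sulfate = 1.754 kg, phthalo blue = 1.332 kg.
Hence cost = 0.71·1.754 + 10.61·1.332 = $15.3779.

$15.38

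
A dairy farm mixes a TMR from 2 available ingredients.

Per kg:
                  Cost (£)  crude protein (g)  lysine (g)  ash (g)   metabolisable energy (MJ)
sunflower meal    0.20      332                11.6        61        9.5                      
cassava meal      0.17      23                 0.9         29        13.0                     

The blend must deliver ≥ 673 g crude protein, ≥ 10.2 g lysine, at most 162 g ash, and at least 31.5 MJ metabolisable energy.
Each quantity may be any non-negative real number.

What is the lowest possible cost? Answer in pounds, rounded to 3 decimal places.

This is a linear program. Let x1 = kg of sunflower meal, x2 = kg of cassava meal.
Minimize 0.2x1 + 0.17x2 subject to:
  332x1 + 23x2 ≥ 673   (crude protein)
  11.6x1 + 0.9x2 ≥ 10.2   (lysine)
  61x1 + 29x2 ≤ 162   (ash)
  9.5x1 + 13x2 ≥ 31.5   (metabolisable energy)
  x1, x2 ≥ 0.
Both inputs are positive at the optimum. There the crude protein and metabolisable energy constraints are tight.
That vertex is x1 = 1.958, x2 = 0.9919.
Cost = 0.2·1.958 + 0.17·0.9919 = 0.56022.

£0.560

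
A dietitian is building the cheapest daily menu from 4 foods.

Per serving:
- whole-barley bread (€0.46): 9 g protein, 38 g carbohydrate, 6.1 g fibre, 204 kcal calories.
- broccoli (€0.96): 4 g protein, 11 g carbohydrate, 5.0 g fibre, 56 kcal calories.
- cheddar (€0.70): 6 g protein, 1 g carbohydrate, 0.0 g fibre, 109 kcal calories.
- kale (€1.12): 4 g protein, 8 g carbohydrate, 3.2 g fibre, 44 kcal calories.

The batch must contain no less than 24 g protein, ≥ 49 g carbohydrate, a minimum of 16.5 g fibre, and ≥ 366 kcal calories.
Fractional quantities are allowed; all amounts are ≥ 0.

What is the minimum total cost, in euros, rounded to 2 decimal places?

Set it up as a linear program. Let x1 = servings of whole-barley bread, x2 = servings of broccoli, x3 = servings of cheddar, x4 = servings of kale.
min 0.46x1 + 0.96x2 + 0.7x3 + 1.12x4 s.t.:
  9x1 + 4x2 + 6x3 + 4x4 ≥ 24   (protein)
  38x1 + 11x2 + 1x3 + 8x4 ≥ 49   (carbohydrate)
  6.1x1 + 5x2 + 3.2x4 ≥ 16.5   (fibre)
  204x1 + 56x2 + 109x3 + 44x4 ≥ 366   (calories)
  x1, x2, x3, x4 ≥ 0.
The minimum-cost mix takes nothing from broccoli, cheddar, kale — only whole-barley bread. Binding constraint: fibre.
That vertex is x1 = 2.705.
Total cost: 0.46·2.705 = 1.2443.

€1.24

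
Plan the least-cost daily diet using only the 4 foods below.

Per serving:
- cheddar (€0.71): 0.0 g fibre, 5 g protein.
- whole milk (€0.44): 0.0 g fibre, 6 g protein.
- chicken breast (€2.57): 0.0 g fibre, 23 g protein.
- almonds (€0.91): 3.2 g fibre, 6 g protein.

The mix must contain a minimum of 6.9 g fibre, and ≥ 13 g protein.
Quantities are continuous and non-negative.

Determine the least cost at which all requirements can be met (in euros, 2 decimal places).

Set it up as a linear program. Let x1 = servings of cheddar, x2 = servings of whole milk, x3 = servings of chicken breast, x4 = servings of almonds.
Minimize 0.71x1 + 0.44x2 + 2.57x3 + 0.91x4 subject to:
  3.2x4 ≥ 6.9   (fibre)
  5x1 + 6x2 + 23x3 + 6x4 ≥ 13   (protein)
  x1, x2, x3, x4 ≥ 0.
The cheapest feasible vertex uses only whole milk, almonds; cheddar, chicken breast are not used. The fibre and protein requirements are met with equality.
That vertex is x2 = 0.01042, x4 = 2.156.
Total cost: 0.44·0.01042 + 0.91·2.156 = 1.9665.

€1.97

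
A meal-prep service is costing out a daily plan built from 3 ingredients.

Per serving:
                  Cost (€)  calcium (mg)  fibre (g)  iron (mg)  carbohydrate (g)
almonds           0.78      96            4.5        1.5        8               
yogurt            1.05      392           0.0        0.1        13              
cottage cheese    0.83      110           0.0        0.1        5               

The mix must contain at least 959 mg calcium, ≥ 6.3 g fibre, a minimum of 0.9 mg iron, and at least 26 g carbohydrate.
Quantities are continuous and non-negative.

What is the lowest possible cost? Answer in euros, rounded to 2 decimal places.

This is a linear program. Let x1 = servings of almonds, x2 = servings of yogurt, x3 = servings of cottage cheese.
Minimize 0.78x1 + 1.05x2 + 0.83x3 with:
  96x1 + 392x2 + 110x3 ≥ 959   (calcium)
  4.5x1 ≥ 6.3   (fibre)
  1.5x1 + 0.1x2 + 0.1x3 ≥ 0.9   (iron)
  8x1 + 13x2 + 5x3 ≥ 26   (carbohydrate)
  x1, x2, x3 ≥ 0.
The optimal basis is {almonds, yogurt}; cottage cheese drops out. There the calcium and fibre constraints are tight.
So almonds = 1.4 servings, yogurt = 2.104 servings.
Cost = 0.78·1.4 + 1.05·2.104 = 3.3012.

€3.30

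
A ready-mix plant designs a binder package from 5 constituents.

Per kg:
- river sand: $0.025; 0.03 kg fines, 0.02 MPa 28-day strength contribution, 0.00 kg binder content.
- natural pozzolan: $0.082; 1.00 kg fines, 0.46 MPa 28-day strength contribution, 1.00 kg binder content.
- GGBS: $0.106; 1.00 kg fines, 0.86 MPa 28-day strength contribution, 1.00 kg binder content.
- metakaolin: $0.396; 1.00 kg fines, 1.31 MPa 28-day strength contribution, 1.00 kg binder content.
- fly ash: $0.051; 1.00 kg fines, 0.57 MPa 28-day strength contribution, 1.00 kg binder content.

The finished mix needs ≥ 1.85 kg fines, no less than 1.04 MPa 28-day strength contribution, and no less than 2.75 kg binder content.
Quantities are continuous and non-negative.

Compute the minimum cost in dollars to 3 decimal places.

$0.140

This is a linear program. Let x1 = kg of river sand, x2 = kg of natural pozzolan, x3 = kg of GGBS, x4 = kg of metakaolin, x5 = kg of fly ash.
Minimise 0.025x1 + 0.082x2 + 0.106x3 + 0.396x4 + 0.051x5 subject to:
  0.03x1 + 1x2 + 1x3 + 1x4 + 1x5 ≥ 1.85   (fines)
  0.02x1 + 0.46x2 + 0.86x3 + 1.31x4 + 0.57x5 ≥ 1.04   (28-day strength contribution)
  1x2 + 1x3 + 1x4 + 1x5 ≥ 2.75   (binder content)
  x1, x2, x3, x4, x5 ≥ 0.
The cheapest feasible vertex uses only fly ash; river sand, natural pozzolan, GGBS, metakaolin are not used. There the binder content constraint is tight.
So fly ash = 2.75 kg.
Total cost: 0.051·2.75 = 0.14025.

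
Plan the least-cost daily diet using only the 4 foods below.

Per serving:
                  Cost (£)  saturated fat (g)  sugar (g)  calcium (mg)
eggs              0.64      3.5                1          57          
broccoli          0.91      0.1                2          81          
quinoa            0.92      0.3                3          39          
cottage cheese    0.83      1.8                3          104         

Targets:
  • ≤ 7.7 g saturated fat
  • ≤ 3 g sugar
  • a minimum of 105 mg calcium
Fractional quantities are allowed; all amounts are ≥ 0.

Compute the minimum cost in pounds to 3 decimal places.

£0.846

Let x1 = servings of eggs, x2 = servings of broccoli, x3 = servings of quinoa, x4 = servings of cottage cheese.
min 0.64x1 + 0.91x2 + 0.92x3 + 0.83x4 with:
  3.5x1 + 0.1x2 + 0.3x3 + 1.8x4 ≤ 7.7   (saturated fat)
  1x1 + 2x2 + 3x3 + 3x4 ≤ 3   (sugar)
  57x1 + 81x2 + 39x3 + 104x4 ≥ 105   (calcium)
  x1, x2, x3, x4 ≥ 0.
The optimal basis is {eggs, cottage cheese}; broccoli, quinoa drop out. There the sugar and calcium constraints are tight.
So eggs = 0.04478 servings, cottage cheese = 0.9851 servings.
Total cost: 0.64·0.04478 + 0.83·0.9851 = 0.84629.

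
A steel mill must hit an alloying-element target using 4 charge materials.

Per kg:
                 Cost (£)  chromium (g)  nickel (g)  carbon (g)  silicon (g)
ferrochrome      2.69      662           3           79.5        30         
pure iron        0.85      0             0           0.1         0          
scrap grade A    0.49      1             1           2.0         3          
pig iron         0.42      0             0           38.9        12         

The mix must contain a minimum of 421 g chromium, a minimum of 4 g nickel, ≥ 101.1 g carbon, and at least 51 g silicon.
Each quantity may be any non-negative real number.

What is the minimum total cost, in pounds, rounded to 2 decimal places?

Let x1 = kg of ferrochrome, x2 = kg of pure iron, x3 = kg of scrap grade A, x4 = kg of pig iron.
Minimise 2.69x1 + 0.85x2 + 0.49x3 + 0.42x4 with:
  662x1 + 1x3 ≥ 421   (chromium)
  3x1 + 1x3 ≥ 4   (nickel)
  79.5x1 + 0.1x2 + 2x3 + 38.9x4 ≥ 101.1   (carbon)
  30x1 + 3x3 + 12x4 ≥ 51   (silicon)
  x1, x2, x3, x4 ≥ 0.
At the optimum only ferrochrome, scrap grade A, pig iron are positive (pure iron = 0). There the chromium, nickel, silicon constraints are tight.
So ferrochrome = 0.6328 kg, scrap grade A = 2.102 kg, pig iron = 2.143 kg.
Cost = 2.69·0.6328 + 0.49·2.102 + 0.42·2.143 = 3.6323.

£3.63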